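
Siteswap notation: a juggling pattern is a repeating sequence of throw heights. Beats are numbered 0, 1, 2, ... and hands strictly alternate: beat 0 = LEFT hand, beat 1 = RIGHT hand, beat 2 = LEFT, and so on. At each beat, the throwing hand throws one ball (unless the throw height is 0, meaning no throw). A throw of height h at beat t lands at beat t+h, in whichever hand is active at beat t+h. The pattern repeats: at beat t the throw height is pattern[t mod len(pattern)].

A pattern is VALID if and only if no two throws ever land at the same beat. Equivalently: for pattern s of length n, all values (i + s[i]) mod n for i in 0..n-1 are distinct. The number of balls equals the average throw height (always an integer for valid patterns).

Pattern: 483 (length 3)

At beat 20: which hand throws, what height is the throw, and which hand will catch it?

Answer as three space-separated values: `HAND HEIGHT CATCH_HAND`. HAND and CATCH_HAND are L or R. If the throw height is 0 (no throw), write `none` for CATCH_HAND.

Beat 20: 20 mod 2 = 0, so hand = L
Throw height = pattern[20 mod 3] = pattern[2] = 3
Lands at beat 20+3=23, 23 mod 2 = 1, so catch hand = R

Answer: L 3 R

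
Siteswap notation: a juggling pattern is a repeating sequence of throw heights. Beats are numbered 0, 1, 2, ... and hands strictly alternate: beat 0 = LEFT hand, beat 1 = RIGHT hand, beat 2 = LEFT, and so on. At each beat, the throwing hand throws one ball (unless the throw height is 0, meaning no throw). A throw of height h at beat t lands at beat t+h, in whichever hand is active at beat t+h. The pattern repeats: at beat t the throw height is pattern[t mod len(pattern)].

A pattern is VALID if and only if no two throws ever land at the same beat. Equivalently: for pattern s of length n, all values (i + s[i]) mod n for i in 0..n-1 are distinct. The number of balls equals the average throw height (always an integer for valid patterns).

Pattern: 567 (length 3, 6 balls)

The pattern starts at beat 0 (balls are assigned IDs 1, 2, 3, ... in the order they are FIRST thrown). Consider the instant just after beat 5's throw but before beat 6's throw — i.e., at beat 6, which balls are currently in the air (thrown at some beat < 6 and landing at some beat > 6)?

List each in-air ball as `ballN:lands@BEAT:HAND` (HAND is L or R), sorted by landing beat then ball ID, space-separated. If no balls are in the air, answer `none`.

Beat 0 (L): throw ball1 h=5 -> lands@5:R; in-air after throw: [b1@5:R]
Beat 1 (R): throw ball2 h=6 -> lands@7:R; in-air after throw: [b1@5:R b2@7:R]
Beat 2 (L): throw ball3 h=7 -> lands@9:R; in-air after throw: [b1@5:R b2@7:R b3@9:R]
Beat 3 (R): throw ball4 h=5 -> lands@8:L; in-air after throw: [b1@5:R b2@7:R b4@8:L b3@9:R]
Beat 4 (L): throw ball5 h=6 -> lands@10:L; in-air after throw: [b1@5:R b2@7:R b4@8:L b3@9:R b5@10:L]
Beat 5 (R): throw ball1 h=7 -> lands@12:L; in-air after throw: [b2@7:R b4@8:L b3@9:R b5@10:L b1@12:L]
Beat 6 (L): throw ball6 h=5 -> lands@11:R; in-air after throw: [b2@7:R b4@8:L b3@9:R b5@10:L b6@11:R b1@12:L]

Answer: ball2:lands@7:R ball4:lands@8:L ball3:lands@9:R ball5:lands@10:L ball1:lands@12:L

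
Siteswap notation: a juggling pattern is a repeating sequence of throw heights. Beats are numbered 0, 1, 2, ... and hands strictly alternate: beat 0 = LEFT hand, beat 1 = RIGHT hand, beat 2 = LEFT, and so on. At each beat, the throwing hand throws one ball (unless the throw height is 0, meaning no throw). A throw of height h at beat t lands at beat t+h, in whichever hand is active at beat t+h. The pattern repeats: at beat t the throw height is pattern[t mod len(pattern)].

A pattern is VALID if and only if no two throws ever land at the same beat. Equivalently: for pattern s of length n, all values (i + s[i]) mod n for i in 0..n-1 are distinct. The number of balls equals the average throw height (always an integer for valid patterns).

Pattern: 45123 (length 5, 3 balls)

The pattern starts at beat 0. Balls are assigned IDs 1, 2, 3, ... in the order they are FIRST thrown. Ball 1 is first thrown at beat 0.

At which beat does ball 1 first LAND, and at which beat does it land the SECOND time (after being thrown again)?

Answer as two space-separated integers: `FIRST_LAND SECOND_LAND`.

Answer: 4 7

Derivation:
Beat 0 (L): throw ball1 h=4 -> lands@4:L; in-air after throw: [b1@4:L]
Beat 1 (R): throw ball2 h=5 -> lands@6:L; in-air after throw: [b1@4:L b2@6:L]
Beat 2 (L): throw ball3 h=1 -> lands@3:R; in-air after throw: [b3@3:R b1@4:L b2@6:L]
Beat 3 (R): throw ball3 h=2 -> lands@5:R; in-air after throw: [b1@4:L b3@5:R b2@6:L]
Beat 4 (L): throw ball1 h=3 -> lands@7:R; in-air after throw: [b3@5:R b2@6:L b1@7:R]
Beat 5 (R): throw ball3 h=4 -> lands@9:R; in-air after throw: [b2@6:L b1@7:R b3@9:R]
Beat 6 (L): throw ball2 h=5 -> lands@11:R; in-air after throw: [b1@7:R b3@9:R b2@11:R]
Beat 7 (R): throw ball1 h=1 -> lands@8:L; in-air after throw: [b1@8:L b3@9:R b2@11:R]
Ball 1: thrown@0 h=4 -> first land @4; rethrown@4 h=3 -> second land @7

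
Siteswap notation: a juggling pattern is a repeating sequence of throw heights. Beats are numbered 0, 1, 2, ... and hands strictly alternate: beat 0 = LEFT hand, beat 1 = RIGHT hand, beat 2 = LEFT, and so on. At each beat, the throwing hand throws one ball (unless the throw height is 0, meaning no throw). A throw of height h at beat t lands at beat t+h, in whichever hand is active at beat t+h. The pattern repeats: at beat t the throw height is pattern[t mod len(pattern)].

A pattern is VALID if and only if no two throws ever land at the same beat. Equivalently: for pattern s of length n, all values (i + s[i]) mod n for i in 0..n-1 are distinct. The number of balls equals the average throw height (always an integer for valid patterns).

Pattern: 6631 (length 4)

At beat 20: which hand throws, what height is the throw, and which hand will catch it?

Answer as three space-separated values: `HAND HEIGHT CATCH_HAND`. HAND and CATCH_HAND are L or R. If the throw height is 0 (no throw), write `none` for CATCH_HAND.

Beat 20: 20 mod 2 = 0, so hand = L
Throw height = pattern[20 mod 4] = pattern[0] = 6
Lands at beat 20+6=26, 26 mod 2 = 0, so catch hand = L

Answer: L 6 L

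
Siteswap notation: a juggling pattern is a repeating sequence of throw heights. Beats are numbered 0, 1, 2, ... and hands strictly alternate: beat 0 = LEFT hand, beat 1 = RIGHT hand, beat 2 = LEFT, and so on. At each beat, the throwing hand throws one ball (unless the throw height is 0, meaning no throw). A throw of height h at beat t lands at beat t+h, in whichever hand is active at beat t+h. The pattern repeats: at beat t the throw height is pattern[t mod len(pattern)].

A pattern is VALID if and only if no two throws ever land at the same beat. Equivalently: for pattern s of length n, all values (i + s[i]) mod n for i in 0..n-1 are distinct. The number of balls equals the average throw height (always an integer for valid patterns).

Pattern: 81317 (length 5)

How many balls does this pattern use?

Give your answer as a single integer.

Pattern = [8, 1, 3, 1, 7], length n = 5
  position 0: throw height = 8, running sum = 8
  position 1: throw height = 1, running sum = 9
  position 2: throw height = 3, running sum = 12
  position 3: throw height = 1, running sum = 13
  position 4: throw height = 7, running sum = 20
Total sum = 20; balls = sum / n = 20 / 5 = 4

Answer: 4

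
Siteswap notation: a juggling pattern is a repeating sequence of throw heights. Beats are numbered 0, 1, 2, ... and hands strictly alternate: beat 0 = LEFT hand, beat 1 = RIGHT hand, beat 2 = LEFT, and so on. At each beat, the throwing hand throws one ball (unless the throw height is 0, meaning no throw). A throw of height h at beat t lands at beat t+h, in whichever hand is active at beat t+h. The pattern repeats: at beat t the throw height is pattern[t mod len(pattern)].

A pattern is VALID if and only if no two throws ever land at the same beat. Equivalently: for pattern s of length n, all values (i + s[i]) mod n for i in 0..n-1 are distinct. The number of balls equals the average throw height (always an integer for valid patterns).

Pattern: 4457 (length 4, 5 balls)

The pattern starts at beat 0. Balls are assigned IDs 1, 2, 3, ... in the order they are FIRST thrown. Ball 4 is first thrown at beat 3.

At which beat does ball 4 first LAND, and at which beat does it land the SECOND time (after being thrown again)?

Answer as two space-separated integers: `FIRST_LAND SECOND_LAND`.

Answer: 10 15

Derivation:
Beat 0 (L): throw ball1 h=4 -> lands@4:L; in-air after throw: [b1@4:L]
Beat 1 (R): throw ball2 h=4 -> lands@5:R; in-air after throw: [b1@4:L b2@5:R]
Beat 2 (L): throw ball3 h=5 -> lands@7:R; in-air after throw: [b1@4:L b2@5:R b3@7:R]
Beat 3 (R): throw ball4 h=7 -> lands@10:L; in-air after throw: [b1@4:L b2@5:R b3@7:R b4@10:L]
Beat 4 (L): throw ball1 h=4 -> lands@8:L; in-air after throw: [b2@5:R b3@7:R b1@8:L b4@10:L]
Beat 5 (R): throw ball2 h=4 -> lands@9:R; in-air after throw: [b3@7:R b1@8:L b2@9:R b4@10:L]
Beat 6 (L): throw ball5 h=5 -> lands@11:R; in-air after throw: [b3@7:R b1@8:L b2@9:R b4@10:L b5@11:R]
Beat 7 (R): throw ball3 h=7 -> lands@14:L; in-air after throw: [b1@8:L b2@9:R b4@10:L b5@11:R b3@14:L]
Beat 8 (L): throw ball1 h=4 -> lands@12:L; in-air after throw: [b2@9:R b4@10:L b5@11:R b1@12:L b3@14:L]
Beat 9 (R): throw ball2 h=4 -> lands@13:R; in-air after throw: [b4@10:L b5@11:R b1@12:L b2@13:R b3@14:L]
Beat 10 (L): throw ball4 h=5 -> lands@15:R; in-air after throw: [b5@11:R b1@12:L b2@13:R b3@14:L b4@15:R]
Beat 11 (R): throw ball5 h=7 -> lands@18:L; in-air after throw: [b1@12:L b2@13:R b3@14:L b4@15:R b5@18:L]
Beat 12 (L): throw ball1 h=4 -> lands@16:L; in-air after throw: [b2@13:R b3@14:L b4@15:R b1@16:L b5@18:L]
Ball 4: thrown@3 h=7 -> first land @10; rethrown@10 h=5 -> second land @15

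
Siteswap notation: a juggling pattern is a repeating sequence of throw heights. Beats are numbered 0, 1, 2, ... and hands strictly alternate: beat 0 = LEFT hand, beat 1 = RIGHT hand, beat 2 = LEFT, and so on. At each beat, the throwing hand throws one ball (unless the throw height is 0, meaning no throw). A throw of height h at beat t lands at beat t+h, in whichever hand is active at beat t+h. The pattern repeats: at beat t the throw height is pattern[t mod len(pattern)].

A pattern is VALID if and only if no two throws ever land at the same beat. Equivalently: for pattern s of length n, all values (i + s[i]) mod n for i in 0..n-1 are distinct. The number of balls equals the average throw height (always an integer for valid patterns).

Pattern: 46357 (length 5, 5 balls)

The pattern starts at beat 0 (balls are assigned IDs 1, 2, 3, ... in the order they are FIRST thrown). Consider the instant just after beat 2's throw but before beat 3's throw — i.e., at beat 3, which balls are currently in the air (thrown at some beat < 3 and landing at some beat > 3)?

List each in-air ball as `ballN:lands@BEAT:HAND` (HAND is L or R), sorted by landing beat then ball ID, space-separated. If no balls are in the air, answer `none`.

Answer: ball1:lands@4:L ball3:lands@5:R ball2:lands@7:R

Derivation:
Beat 0 (L): throw ball1 h=4 -> lands@4:L; in-air after throw: [b1@4:L]
Beat 1 (R): throw ball2 h=6 -> lands@7:R; in-air after throw: [b1@4:L b2@7:R]
Beat 2 (L): throw ball3 h=3 -> lands@5:R; in-air after throw: [b1@4:L b3@5:R b2@7:R]
Beat 3 (R): throw ball4 h=5 -> lands@8:L; in-air after throw: [b1@4:L b3@5:R b2@7:R b4@8:L]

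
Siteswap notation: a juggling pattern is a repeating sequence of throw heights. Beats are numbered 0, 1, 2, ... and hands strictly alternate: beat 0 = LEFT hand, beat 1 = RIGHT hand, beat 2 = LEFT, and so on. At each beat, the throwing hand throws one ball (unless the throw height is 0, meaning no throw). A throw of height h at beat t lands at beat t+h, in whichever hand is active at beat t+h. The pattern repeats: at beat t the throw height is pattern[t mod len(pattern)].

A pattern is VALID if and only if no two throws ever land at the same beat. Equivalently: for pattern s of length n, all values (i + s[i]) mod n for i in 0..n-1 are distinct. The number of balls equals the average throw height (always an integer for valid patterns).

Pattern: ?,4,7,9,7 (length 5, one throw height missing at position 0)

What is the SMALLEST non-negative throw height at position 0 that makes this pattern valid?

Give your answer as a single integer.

i=0: s[i]=? (unknown)
i=1: (1 + 4) mod 5 = 0
i=2: (2 + 7) mod 5 = 4
i=3: (3 + 9) mod 5 = 2
i=4: (4 + 7) mod 5 = 1
Known residues: [0, 1, 2, 4]; need a permutation of 0..4, so missing residue r = 3
Need (0 + s) mod 5 = 3; smallest s = (3 - 0) mod 5 = 3

Answer: 3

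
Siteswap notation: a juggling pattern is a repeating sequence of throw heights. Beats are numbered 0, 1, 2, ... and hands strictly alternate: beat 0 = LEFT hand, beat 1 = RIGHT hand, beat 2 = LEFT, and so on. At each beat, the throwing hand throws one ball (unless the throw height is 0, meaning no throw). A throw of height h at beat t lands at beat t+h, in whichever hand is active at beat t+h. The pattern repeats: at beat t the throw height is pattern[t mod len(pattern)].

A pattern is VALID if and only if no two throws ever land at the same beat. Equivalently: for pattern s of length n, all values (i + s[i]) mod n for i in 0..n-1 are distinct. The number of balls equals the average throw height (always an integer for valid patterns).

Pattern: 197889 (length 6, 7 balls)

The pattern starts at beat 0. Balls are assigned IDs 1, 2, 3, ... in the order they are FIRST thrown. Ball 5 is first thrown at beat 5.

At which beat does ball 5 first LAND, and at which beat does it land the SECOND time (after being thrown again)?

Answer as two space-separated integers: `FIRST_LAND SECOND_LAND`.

Answer: 14 21

Derivation:
Beat 0 (L): throw ball1 h=1 -> lands@1:R; in-air after throw: [b1@1:R]
Beat 1 (R): throw ball1 h=9 -> lands@10:L; in-air after throw: [b1@10:L]
Beat 2 (L): throw ball2 h=7 -> lands@9:R; in-air after throw: [b2@9:R b1@10:L]
Beat 3 (R): throw ball3 h=8 -> lands@11:R; in-air after throw: [b2@9:R b1@10:L b3@11:R]
Beat 4 (L): throw ball4 h=8 -> lands@12:L; in-air after throw: [b2@9:R b1@10:L b3@11:R b4@12:L]
Beat 5 (R): throw ball5 h=9 -> lands@14:L; in-air after throw: [b2@9:R b1@10:L b3@11:R b4@12:L b5@14:L]
Beat 6 (L): throw ball6 h=1 -> lands@7:R; in-air after throw: [b6@7:R b2@9:R b1@10:L b3@11:R b4@12:L b5@14:L]
Beat 7 (R): throw ball6 h=9 -> lands@16:L; in-air after throw: [b2@9:R b1@10:L b3@11:R b4@12:L b5@14:L b6@16:L]
Beat 8 (L): throw ball7 h=7 -> lands@15:R; in-air after throw: [b2@9:R b1@10:L b3@11:R b4@12:L b5@14:L b7@15:R b6@16:L]
Beat 9 (R): throw ball2 h=8 -> lands@17:R; in-air after throw: [b1@10:L b3@11:R b4@12:L b5@14:L b7@15:R b6@16:L b2@17:R]
Beat 10 (L): throw ball1 h=8 -> lands@18:L; in-air after throw: [b3@11:R b4@12:L b5@14:L b7@15:R b6@16:L b2@17:R b1@18:L]
Beat 11 (R): throw ball3 h=9 -> lands@20:L; in-air after throw: [b4@12:L b5@14:L b7@15:R b6@16:L b2@17:R b1@18:L b3@20:L]
Beat 12 (L): throw ball4 h=1 -> lands@13:R; in-air after throw: [b4@13:R b5@14:L b7@15:R b6@16:L b2@17:R b1@18:L b3@20:L]
Beat 13 (R): throw ball4 h=9 -> lands@22:L; in-air after throw: [b5@14:L b7@15:R b6@16:L b2@17:R b1@18:L b3@20:L b4@22:L]
Beat 14 (L): throw ball5 h=7 -> lands@21:R; in-air after throw: [b7@15:R b6@16:L b2@17:R b1@18:L b3@20:L b5@21:R b4@22:L]
Ball 5: thrown@5 h=9 -> first land @14; rethrown@14 h=7 -> second land @21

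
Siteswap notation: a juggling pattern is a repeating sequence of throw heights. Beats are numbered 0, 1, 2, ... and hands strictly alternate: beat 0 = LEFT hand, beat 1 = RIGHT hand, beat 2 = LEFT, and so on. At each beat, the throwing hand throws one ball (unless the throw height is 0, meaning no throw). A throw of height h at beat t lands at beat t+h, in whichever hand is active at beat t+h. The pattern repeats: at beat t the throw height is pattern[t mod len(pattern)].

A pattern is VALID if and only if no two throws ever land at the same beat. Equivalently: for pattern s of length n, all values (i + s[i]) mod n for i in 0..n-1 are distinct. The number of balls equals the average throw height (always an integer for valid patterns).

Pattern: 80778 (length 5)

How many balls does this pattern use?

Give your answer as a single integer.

Answer: 6

Derivation:
Pattern = [8, 0, 7, 7, 8], length n = 5
  position 0: throw height = 8, running sum = 8
  position 1: throw height = 0, running sum = 8
  position 2: throw height = 7, running sum = 15
  position 3: throw height = 7, running sum = 22
  position 4: throw height = 8, running sum = 30
Total sum = 30; balls = sum / n = 30 / 5 = 6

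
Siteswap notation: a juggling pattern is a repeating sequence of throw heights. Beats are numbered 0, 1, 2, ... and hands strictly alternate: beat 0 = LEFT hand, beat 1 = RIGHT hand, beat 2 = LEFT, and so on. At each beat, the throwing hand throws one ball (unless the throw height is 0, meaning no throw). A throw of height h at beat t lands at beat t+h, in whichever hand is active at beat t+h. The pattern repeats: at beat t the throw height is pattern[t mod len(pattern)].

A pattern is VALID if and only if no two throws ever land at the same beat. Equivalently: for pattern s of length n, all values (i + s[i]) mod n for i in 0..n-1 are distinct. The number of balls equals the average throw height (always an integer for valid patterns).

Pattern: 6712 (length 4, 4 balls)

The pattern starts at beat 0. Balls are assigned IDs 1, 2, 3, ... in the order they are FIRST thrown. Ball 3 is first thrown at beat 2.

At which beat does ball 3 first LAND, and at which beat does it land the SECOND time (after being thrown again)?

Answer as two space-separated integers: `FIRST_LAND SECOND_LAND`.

Beat 0 (L): throw ball1 h=6 -> lands@6:L; in-air after throw: [b1@6:L]
Beat 1 (R): throw ball2 h=7 -> lands@8:L; in-air after throw: [b1@6:L b2@8:L]
Beat 2 (L): throw ball3 h=1 -> lands@3:R; in-air after throw: [b3@3:R b1@6:L b2@8:L]
Beat 3 (R): throw ball3 h=2 -> lands@5:R; in-air after throw: [b3@5:R b1@6:L b2@8:L]
Beat 4 (L): throw ball4 h=6 -> lands@10:L; in-air after throw: [b3@5:R b1@6:L b2@8:L b4@10:L]
Beat 5 (R): throw ball3 h=7 -> lands@12:L; in-air after throw: [b1@6:L b2@8:L b4@10:L b3@12:L]
Ball 3: thrown@2 h=1 -> first land @3; rethrown@3 h=2 -> second land @5

Answer: 3 5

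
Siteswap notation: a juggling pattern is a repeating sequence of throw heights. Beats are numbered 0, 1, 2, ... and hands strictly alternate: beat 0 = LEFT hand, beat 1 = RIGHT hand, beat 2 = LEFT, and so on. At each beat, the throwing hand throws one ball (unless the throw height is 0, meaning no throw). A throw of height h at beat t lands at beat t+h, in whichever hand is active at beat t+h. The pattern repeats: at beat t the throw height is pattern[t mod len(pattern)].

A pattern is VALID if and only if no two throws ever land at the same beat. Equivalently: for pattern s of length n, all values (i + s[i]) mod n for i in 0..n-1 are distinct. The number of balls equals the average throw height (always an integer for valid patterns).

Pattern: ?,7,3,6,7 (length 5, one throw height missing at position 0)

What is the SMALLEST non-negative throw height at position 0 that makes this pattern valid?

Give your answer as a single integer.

Answer: 2

Derivation:
i=0: s[i]=? (unknown)
i=1: (1 + 7) mod 5 = 3
i=2: (2 + 3) mod 5 = 0
i=3: (3 + 6) mod 5 = 4
i=4: (4 + 7) mod 5 = 1
Known residues: [0, 1, 3, 4]; need a permutation of 0..4, so missing residue r = 2
Need (0 + s) mod 5 = 2; smallest s = (2 - 0) mod 5 = 2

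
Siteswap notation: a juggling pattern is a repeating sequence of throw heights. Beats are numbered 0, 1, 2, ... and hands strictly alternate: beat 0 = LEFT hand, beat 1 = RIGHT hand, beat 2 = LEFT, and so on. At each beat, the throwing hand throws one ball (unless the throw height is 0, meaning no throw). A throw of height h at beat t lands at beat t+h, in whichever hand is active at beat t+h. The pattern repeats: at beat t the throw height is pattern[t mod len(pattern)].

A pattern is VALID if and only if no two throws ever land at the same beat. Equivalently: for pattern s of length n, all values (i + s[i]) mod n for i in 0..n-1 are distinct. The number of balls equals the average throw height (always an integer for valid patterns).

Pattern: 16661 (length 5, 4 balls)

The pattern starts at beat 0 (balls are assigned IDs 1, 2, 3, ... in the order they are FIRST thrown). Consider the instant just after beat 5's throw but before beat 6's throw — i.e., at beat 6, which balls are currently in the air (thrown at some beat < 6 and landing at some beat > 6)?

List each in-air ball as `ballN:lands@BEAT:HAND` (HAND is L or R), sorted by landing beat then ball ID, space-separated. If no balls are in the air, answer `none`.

Beat 0 (L): throw ball1 h=1 -> lands@1:R; in-air after throw: [b1@1:R]
Beat 1 (R): throw ball1 h=6 -> lands@7:R; in-air after throw: [b1@7:R]
Beat 2 (L): throw ball2 h=6 -> lands@8:L; in-air after throw: [b1@7:R b2@8:L]
Beat 3 (R): throw ball3 h=6 -> lands@9:R; in-air after throw: [b1@7:R b2@8:L b3@9:R]
Beat 4 (L): throw ball4 h=1 -> lands@5:R; in-air after throw: [b4@5:R b1@7:R b2@8:L b3@9:R]
Beat 5 (R): throw ball4 h=1 -> lands@6:L; in-air after throw: [b4@6:L b1@7:R b2@8:L b3@9:R]
Beat 6 (L): throw ball4 h=6 -> lands@12:L; in-air after throw: [b1@7:R b2@8:L b3@9:R b4@12:L]

Answer: ball1:lands@7:R ball2:lands@8:L ball3:lands@9:R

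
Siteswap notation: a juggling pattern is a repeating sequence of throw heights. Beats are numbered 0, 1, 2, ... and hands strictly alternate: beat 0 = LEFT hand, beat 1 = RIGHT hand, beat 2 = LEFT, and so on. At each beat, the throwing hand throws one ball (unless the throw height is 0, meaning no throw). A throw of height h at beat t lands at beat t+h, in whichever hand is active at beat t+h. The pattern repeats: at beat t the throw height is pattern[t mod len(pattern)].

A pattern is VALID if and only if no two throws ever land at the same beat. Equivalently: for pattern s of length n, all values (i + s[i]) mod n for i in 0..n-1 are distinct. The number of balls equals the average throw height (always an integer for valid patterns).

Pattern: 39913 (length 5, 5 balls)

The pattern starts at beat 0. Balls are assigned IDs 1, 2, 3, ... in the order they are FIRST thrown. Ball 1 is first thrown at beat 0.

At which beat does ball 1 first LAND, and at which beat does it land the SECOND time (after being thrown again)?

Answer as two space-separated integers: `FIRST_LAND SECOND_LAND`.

Beat 0 (L): throw ball1 h=3 -> lands@3:R; in-air after throw: [b1@3:R]
Beat 1 (R): throw ball2 h=9 -> lands@10:L; in-air after throw: [b1@3:R b2@10:L]
Beat 2 (L): throw ball3 h=9 -> lands@11:R; in-air after throw: [b1@3:R b2@10:L b3@11:R]
Beat 3 (R): throw ball1 h=1 -> lands@4:L; in-air after throw: [b1@4:L b2@10:L b3@11:R]
Beat 4 (L): throw ball1 h=3 -> lands@7:R; in-air after throw: [b1@7:R b2@10:L b3@11:R]
Ball 1: thrown@0 h=3 -> first land @3; rethrown@3 h=1 -> second land @4

Answer: 3 4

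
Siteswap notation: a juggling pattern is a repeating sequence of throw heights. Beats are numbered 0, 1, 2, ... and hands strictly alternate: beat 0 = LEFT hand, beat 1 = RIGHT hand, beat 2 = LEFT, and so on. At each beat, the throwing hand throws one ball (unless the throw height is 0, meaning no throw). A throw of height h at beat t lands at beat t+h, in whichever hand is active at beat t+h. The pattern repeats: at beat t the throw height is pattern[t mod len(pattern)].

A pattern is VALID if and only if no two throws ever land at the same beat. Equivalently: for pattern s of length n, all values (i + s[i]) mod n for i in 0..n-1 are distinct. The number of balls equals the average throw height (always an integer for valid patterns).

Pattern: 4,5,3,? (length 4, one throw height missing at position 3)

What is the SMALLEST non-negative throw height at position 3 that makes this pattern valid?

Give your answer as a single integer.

i=0: (0 + 4) mod 4 = 0
i=1: (1 + 5) mod 4 = 2
i=2: (2 + 3) mod 4 = 1
i=3: s[i]=? (unknown)
Known residues: [0, 1, 2]; need a permutation of 0..3, so missing residue r = 3
Need (3 + s) mod 4 = 3; smallest s = (3 - 3) mod 4 = 0

Answer: 0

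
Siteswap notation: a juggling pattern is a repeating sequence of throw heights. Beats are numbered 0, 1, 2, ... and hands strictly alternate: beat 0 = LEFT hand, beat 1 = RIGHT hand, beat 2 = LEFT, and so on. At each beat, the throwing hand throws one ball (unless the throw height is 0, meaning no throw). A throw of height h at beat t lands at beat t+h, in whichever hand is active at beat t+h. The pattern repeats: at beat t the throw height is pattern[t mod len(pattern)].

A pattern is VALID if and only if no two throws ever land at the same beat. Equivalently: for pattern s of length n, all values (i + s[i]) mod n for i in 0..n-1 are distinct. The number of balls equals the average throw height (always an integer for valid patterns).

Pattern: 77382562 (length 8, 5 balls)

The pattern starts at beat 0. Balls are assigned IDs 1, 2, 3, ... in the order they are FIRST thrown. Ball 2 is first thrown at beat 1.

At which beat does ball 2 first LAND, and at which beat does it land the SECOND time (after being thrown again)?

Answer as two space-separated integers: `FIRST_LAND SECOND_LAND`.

Answer: 8 15

Derivation:
Beat 0 (L): throw ball1 h=7 -> lands@7:R; in-air after throw: [b1@7:R]
Beat 1 (R): throw ball2 h=7 -> lands@8:L; in-air after throw: [b1@7:R b2@8:L]
Beat 2 (L): throw ball3 h=3 -> lands@5:R; in-air after throw: [b3@5:R b1@7:R b2@8:L]
Beat 3 (R): throw ball4 h=8 -> lands@11:R; in-air after throw: [b3@5:R b1@7:R b2@8:L b4@11:R]
Beat 4 (L): throw ball5 h=2 -> lands@6:L; in-air after throw: [b3@5:R b5@6:L b1@7:R b2@8:L b4@11:R]
Beat 5 (R): throw ball3 h=5 -> lands@10:L; in-air after throw: [b5@6:L b1@7:R b2@8:L b3@10:L b4@11:R]
Beat 6 (L): throw ball5 h=6 -> lands@12:L; in-air after throw: [b1@7:R b2@8:L b3@10:L b4@11:R b5@12:L]
Beat 7 (R): throw ball1 h=2 -> lands@9:R; in-air after throw: [b2@8:L b1@9:R b3@10:L b4@11:R b5@12:L]
Beat 8 (L): throw ball2 h=7 -> lands@15:R; in-air after throw: [b1@9:R b3@10:L b4@11:R b5@12:L b2@15:R]
Beat 9 (R): throw ball1 h=7 -> lands@16:L; in-air after throw: [b3@10:L b4@11:R b5@12:L b2@15:R b1@16:L]
Beat 10 (L): throw ball3 h=3 -> lands@13:R; in-air after throw: [b4@11:R b5@12:L b3@13:R b2@15:R b1@16:L]
Beat 11 (R): throw ball4 h=8 -> lands@19:R; in-air after throw: [b5@12:L b3@13:R b2@15:R b1@16:L b4@19:R]
Beat 12 (L): throw ball5 h=2 -> lands@14:L; in-air after throw: [b3@13:R b5@14:L b2@15:R b1@16:L b4@19:R]
Beat 13 (R): throw ball3 h=5 -> lands@18:L; in-air after throw: [b5@14:L b2@15:R b1@16:L b3@18:L b4@19:R]
Beat 14 (L): throw ball5 h=6 -> lands@20:L; in-air after throw: [b2@15:R b1@16:L b3@18:L b4@19:R b5@20:L]
Beat 15 (R): throw ball2 h=2 -> lands@17:R; in-air after throw: [b1@16:L b2@17:R b3@18:L b4@19:R b5@20:L]
Ball 2: thrown@1 h=7 -> first land @8; rethrown@8 h=7 -> second land @15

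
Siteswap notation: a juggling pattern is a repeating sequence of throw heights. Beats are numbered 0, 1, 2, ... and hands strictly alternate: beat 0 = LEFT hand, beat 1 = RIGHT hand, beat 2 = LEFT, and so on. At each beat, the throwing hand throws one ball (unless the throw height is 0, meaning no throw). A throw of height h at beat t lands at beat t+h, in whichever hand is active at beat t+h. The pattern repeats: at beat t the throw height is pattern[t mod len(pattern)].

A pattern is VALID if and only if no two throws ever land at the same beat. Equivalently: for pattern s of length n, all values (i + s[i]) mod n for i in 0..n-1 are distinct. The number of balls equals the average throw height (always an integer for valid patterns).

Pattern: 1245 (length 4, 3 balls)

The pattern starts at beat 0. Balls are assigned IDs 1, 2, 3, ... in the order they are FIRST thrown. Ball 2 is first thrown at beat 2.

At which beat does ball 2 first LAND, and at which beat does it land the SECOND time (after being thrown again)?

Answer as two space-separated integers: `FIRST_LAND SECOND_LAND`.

Beat 0 (L): throw ball1 h=1 -> lands@1:R; in-air after throw: [b1@1:R]
Beat 1 (R): throw ball1 h=2 -> lands@3:R; in-air after throw: [b1@3:R]
Beat 2 (L): throw ball2 h=4 -> lands@6:L; in-air after throw: [b1@3:R b2@6:L]
Beat 3 (R): throw ball1 h=5 -> lands@8:L; in-air after throw: [b2@6:L b1@8:L]
Beat 4 (L): throw ball3 h=1 -> lands@5:R; in-air after throw: [b3@5:R b2@6:L b1@8:L]
Beat 5 (R): throw ball3 h=2 -> lands@7:R; in-air after throw: [b2@6:L b3@7:R b1@8:L]
Beat 6 (L): throw ball2 h=4 -> lands@10:L; in-air after throw: [b3@7:R b1@8:L b2@10:L]
Beat 7 (R): throw ball3 h=5 -> lands@12:L; in-air after throw: [b1@8:L b2@10:L b3@12:L]
Beat 8 (L): throw ball1 h=1 -> lands@9:R; in-air after throw: [b1@9:R b2@10:L b3@12:L]
Beat 9 (R): throw ball1 h=2 -> lands@11:R; in-air after throw: [b2@10:L b1@11:R b3@12:L]
Beat 10 (L): throw ball2 h=4 -> lands@14:L; in-air after throw: [b1@11:R b3@12:L b2@14:L]
Ball 2: thrown@2 h=4 -> first land @6; rethrown@6 h=4 -> second land @10

Answer: 6 10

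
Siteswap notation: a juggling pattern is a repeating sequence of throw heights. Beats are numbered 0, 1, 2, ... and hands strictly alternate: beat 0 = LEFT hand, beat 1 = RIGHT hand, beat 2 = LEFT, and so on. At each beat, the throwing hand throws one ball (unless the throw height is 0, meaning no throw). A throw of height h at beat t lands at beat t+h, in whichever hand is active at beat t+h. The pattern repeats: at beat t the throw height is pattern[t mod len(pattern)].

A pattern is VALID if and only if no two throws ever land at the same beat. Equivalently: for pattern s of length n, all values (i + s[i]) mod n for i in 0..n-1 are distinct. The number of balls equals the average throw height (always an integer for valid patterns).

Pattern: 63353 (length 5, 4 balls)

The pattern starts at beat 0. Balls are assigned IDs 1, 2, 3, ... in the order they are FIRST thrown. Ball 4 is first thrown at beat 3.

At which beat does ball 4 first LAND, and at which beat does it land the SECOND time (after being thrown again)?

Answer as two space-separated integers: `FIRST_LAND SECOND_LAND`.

Beat 0 (L): throw ball1 h=6 -> lands@6:L; in-air after throw: [b1@6:L]
Beat 1 (R): throw ball2 h=3 -> lands@4:L; in-air after throw: [b2@4:L b1@6:L]
Beat 2 (L): throw ball3 h=3 -> lands@5:R; in-air after throw: [b2@4:L b3@5:R b1@6:L]
Beat 3 (R): throw ball4 h=5 -> lands@8:L; in-air after throw: [b2@4:L b3@5:R b1@6:L b4@8:L]
Beat 4 (L): throw ball2 h=3 -> lands@7:R; in-air after throw: [b3@5:R b1@6:L b2@7:R b4@8:L]
Beat 5 (R): throw ball3 h=6 -> lands@11:R; in-air after throw: [b1@6:L b2@7:R b4@8:L b3@11:R]
Beat 6 (L): throw ball1 h=3 -> lands@9:R; in-air after throw: [b2@7:R b4@8:L b1@9:R b3@11:R]
Beat 7 (R): throw ball2 h=3 -> lands@10:L; in-air after throw: [b4@8:L b1@9:R b2@10:L b3@11:R]
Beat 8 (L): throw ball4 h=5 -> lands@13:R; in-air after throw: [b1@9:R b2@10:L b3@11:R b4@13:R]
Beat 9 (R): throw ball1 h=3 -> lands@12:L; in-air after throw: [b2@10:L b3@11:R b1@12:L b4@13:R]
Beat 10 (L): throw ball2 h=6 -> lands@16:L; in-air after throw: [b3@11:R b1@12:L b4@13:R b2@16:L]
Beat 11 (R): throw ball3 h=3 -> lands@14:L; in-air after throw: [b1@12:L b4@13:R b3@14:L b2@16:L]
Beat 12 (L): throw ball1 h=3 -> lands@15:R; in-air after throw: [b4@13:R b3@14:L b1@15:R b2@16:L]
Beat 13 (R): throw ball4 h=5 -> lands@18:L; in-air after throw: [b3@14:L b1@15:R b2@16:L b4@18:L]
Ball 4: thrown@3 h=5 -> first land @8; rethrown@8 h=5 -> second land @13

Answer: 8 13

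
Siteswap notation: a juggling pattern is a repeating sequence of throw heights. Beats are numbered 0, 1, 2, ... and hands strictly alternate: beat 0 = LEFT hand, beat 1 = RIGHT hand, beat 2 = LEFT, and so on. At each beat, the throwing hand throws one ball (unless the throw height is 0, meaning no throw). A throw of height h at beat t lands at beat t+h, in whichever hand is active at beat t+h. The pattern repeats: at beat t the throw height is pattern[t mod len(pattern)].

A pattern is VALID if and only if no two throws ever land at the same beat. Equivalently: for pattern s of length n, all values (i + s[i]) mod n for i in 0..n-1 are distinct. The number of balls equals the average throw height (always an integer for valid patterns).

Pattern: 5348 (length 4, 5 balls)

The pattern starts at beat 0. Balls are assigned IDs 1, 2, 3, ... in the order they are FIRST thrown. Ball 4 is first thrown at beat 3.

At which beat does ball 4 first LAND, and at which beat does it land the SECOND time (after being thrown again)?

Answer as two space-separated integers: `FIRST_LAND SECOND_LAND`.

Answer: 11 19

Derivation:
Beat 0 (L): throw ball1 h=5 -> lands@5:R; in-air after throw: [b1@5:R]
Beat 1 (R): throw ball2 h=3 -> lands@4:L; in-air after throw: [b2@4:L b1@5:R]
Beat 2 (L): throw ball3 h=4 -> lands@6:L; in-air after throw: [b2@4:L b1@5:R b3@6:L]
Beat 3 (R): throw ball4 h=8 -> lands@11:R; in-air after throw: [b2@4:L b1@5:R b3@6:L b4@11:R]
Beat 4 (L): throw ball2 h=5 -> lands@9:R; in-air after throw: [b1@5:R b3@6:L b2@9:R b4@11:R]
Beat 5 (R): throw ball1 h=3 -> lands@8:L; in-air after throw: [b3@6:L b1@8:L b2@9:R b4@11:R]
Beat 6 (L): throw ball3 h=4 -> lands@10:L; in-air after throw: [b1@8:L b2@9:R b3@10:L b4@11:R]
Beat 7 (R): throw ball5 h=8 -> lands@15:R; in-air after throw: [b1@8:L b2@9:R b3@10:L b4@11:R b5@15:R]
Beat 8 (L): throw ball1 h=5 -> lands@13:R; in-air after throw: [b2@9:R b3@10:L b4@11:R b1@13:R b5@15:R]
Beat 9 (R): throw ball2 h=3 -> lands@12:L; in-air after throw: [b3@10:L b4@11:R b2@12:L b1@13:R b5@15:R]
Beat 10 (L): throw ball3 h=4 -> lands@14:L; in-air after throw: [b4@11:R b2@12:L b1@13:R b3@14:L b5@15:R]
Beat 11 (R): throw ball4 h=8 -> lands@19:R; in-air after throw: [b2@12:L b1@13:R b3@14:L b5@15:R b4@19:R]
Beat 12 (L): throw ball2 h=5 -> lands@17:R; in-air after throw: [b1@13:R b3@14:L b5@15:R b2@17:R b4@19:R]
Beat 13 (R): throw ball1 h=3 -> lands@16:L; in-air after throw: [b3@14:L b5@15:R b1@16:L b2@17:R b4@19:R]
Beat 14 (L): throw ball3 h=4 -> lands@18:L; in-air after throw: [b5@15:R b1@16:L b2@17:R b3@18:L b4@19:R]
Beat 15 (R): throw ball5 h=8 -> lands@23:R; in-air after throw: [b1@16:L b2@17:R b3@18:L b4@19:R b5@23:R]
Beat 16 (L): throw ball1 h=5 -> lands@21:R; in-air after throw: [b2@17:R b3@18:L b4@19:R b1@21:R b5@23:R]
Beat 17 (R): throw ball2 h=3 -> lands@20:L; in-air after throw: [b3@18:L b4@19:R b2@20:L b1@21:R b5@23:R]
Beat 18 (L): throw ball3 h=4 -> lands@22:L; in-air after throw: [b4@19:R b2@20:L b1@21:R b3@22:L b5@23:R]
Beat 19 (R): throw ball4 h=8 -> lands@27:R; in-air after throw: [b2@20:L b1@21:R b3@22:L b5@23:R b4@27:R]
Ball 4: thrown@3 h=8 -> first land @11; rethrown@11 h=8 -> second land @19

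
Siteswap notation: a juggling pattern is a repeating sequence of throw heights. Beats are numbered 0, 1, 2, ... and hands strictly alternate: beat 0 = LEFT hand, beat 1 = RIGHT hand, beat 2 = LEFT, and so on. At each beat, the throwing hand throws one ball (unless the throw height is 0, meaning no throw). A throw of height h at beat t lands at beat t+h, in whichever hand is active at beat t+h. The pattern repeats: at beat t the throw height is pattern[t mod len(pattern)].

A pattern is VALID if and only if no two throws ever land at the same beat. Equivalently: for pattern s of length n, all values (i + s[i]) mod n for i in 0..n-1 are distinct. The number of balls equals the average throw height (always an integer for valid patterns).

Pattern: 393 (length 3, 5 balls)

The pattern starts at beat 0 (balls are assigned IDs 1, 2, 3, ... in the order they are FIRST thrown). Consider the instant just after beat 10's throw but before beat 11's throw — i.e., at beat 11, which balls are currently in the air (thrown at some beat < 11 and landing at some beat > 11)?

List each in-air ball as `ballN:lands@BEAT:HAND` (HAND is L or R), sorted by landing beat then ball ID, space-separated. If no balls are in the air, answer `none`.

Answer: ball1:lands@12:L ball4:lands@13:R ball5:lands@16:L ball2:lands@19:R

Derivation:
Beat 0 (L): throw ball1 h=3 -> lands@3:R; in-air after throw: [b1@3:R]
Beat 1 (R): throw ball2 h=9 -> lands@10:L; in-air after throw: [b1@3:R b2@10:L]
Beat 2 (L): throw ball3 h=3 -> lands@5:R; in-air after throw: [b1@3:R b3@5:R b2@10:L]
Beat 3 (R): throw ball1 h=3 -> lands@6:L; in-air after throw: [b3@5:R b1@6:L b2@10:L]
Beat 4 (L): throw ball4 h=9 -> lands@13:R; in-air after throw: [b3@5:R b1@6:L b2@10:L b4@13:R]
Beat 5 (R): throw ball3 h=3 -> lands@8:L; in-air after throw: [b1@6:L b3@8:L b2@10:L b4@13:R]
Beat 6 (L): throw ball1 h=3 -> lands@9:R; in-air after throw: [b3@8:L b1@9:R b2@10:L b4@13:R]
Beat 7 (R): throw ball5 h=9 -> lands@16:L; in-air after throw: [b3@8:L b1@9:R b2@10:L b4@13:R b5@16:L]
Beat 8 (L): throw ball3 h=3 -> lands@11:R; in-air after throw: [b1@9:R b2@10:L b3@11:R b4@13:R b5@16:L]
Beat 9 (R): throw ball1 h=3 -> lands@12:L; in-air after throw: [b2@10:L b3@11:R b1@12:L b4@13:R b5@16:L]
Beat 10 (L): throw ball2 h=9 -> lands@19:R; in-air after throw: [b3@11:R b1@12:L b4@13:R b5@16:L b2@19:R]
Beat 11 (R): throw ball3 h=3 -> lands@14:L; in-air after throw: [b1@12:L b4@13:R b3@14:L b5@16:L b2@19:R]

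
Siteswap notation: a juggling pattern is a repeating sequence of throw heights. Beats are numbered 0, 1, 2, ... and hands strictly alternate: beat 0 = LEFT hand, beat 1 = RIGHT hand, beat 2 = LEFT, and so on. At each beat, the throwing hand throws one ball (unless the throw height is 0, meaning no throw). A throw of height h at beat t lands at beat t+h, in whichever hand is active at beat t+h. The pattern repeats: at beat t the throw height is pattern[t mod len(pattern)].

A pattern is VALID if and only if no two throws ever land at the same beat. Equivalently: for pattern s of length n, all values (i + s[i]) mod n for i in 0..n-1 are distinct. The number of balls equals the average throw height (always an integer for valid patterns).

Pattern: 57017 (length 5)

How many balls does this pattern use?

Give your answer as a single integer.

Answer: 4

Derivation:
Pattern = [5, 7, 0, 1, 7], length n = 5
  position 0: throw height = 5, running sum = 5
  position 1: throw height = 7, running sum = 12
  position 2: throw height = 0, running sum = 12
  position 3: throw height = 1, running sum = 13
  position 4: throw height = 7, running sum = 20
Total sum = 20; balls = sum / n = 20 / 5 = 4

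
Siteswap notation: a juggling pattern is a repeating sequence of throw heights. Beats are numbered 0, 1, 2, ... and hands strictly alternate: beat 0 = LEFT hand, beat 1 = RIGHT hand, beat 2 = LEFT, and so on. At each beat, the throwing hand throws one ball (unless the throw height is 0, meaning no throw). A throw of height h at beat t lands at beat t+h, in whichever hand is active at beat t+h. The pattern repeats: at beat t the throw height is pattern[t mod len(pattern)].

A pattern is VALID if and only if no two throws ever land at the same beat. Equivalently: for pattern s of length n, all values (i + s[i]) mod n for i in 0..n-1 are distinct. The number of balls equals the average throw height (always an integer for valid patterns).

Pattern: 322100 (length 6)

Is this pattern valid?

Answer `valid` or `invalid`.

Answer: invalid

Derivation:
i=0: (i + s[i]) mod n = (0 + 3) mod 6 = 3
i=1: (i + s[i]) mod n = (1 + 2) mod 6 = 3
i=2: (i + s[i]) mod n = (2 + 2) mod 6 = 4
i=3: (i + s[i]) mod n = (3 + 1) mod 6 = 4
i=4: (i + s[i]) mod n = (4 + 0) mod 6 = 4
i=5: (i + s[i]) mod n = (5 + 0) mod 6 = 5
Residues: [3, 3, 4, 4, 4, 5], distinct: False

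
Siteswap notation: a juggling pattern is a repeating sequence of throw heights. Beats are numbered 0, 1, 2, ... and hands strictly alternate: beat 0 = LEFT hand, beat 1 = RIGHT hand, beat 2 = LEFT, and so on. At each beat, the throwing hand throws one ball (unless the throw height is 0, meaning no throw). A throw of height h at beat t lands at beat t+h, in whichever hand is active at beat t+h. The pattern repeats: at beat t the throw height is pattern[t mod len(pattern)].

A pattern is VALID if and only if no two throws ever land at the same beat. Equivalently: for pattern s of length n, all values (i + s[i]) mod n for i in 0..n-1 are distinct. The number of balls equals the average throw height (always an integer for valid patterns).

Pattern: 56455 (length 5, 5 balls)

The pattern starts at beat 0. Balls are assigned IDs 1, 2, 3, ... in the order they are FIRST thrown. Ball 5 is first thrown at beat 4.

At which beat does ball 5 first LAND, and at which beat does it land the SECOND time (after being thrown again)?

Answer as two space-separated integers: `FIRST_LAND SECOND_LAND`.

Answer: 9 14

Derivation:
Beat 0 (L): throw ball1 h=5 -> lands@5:R; in-air after throw: [b1@5:R]
Beat 1 (R): throw ball2 h=6 -> lands@7:R; in-air after throw: [b1@5:R b2@7:R]
Beat 2 (L): throw ball3 h=4 -> lands@6:L; in-air after throw: [b1@5:R b3@6:L b2@7:R]
Beat 3 (R): throw ball4 h=5 -> lands@8:L; in-air after throw: [b1@5:R b3@6:L b2@7:R b4@8:L]
Beat 4 (L): throw ball5 h=5 -> lands@9:R; in-air after throw: [b1@5:R b3@6:L b2@7:R b4@8:L b5@9:R]
Beat 5 (R): throw ball1 h=5 -> lands@10:L; in-air after throw: [b3@6:L b2@7:R b4@8:L b5@9:R b1@10:L]
Beat 6 (L): throw ball3 h=6 -> lands@12:L; in-air after throw: [b2@7:R b4@8:L b5@9:R b1@10:L b3@12:L]
Beat 7 (R): throw ball2 h=4 -> lands@11:R; in-air after throw: [b4@8:L b5@9:R b1@10:L b2@11:R b3@12:L]
Beat 8 (L): throw ball4 h=5 -> lands@13:R; in-air after throw: [b5@9:R b1@10:L b2@11:R b3@12:L b4@13:R]
Beat 9 (R): throw ball5 h=5 -> lands@14:L; in-air after throw: [b1@10:L b2@11:R b3@12:L b4@13:R b5@14:L]
Beat 10 (L): throw ball1 h=5 -> lands@15:R; in-air after throw: [b2@11:R b3@12:L b4@13:R b5@14:L b1@15:R]
Beat 11 (R): throw ball2 h=6 -> lands@17:R; in-air after throw: [b3@12:L b4@13:R b5@14:L b1@15:R b2@17:R]
Beat 12 (L): throw ball3 h=4 -> lands@16:L; in-air after throw: [b4@13:R b5@14:L b1@15:R b3@16:L b2@17:R]
Beat 13 (R): throw ball4 h=5 -> lands@18:L; in-air after throw: [b5@14:L b1@15:R b3@16:L b2@17:R b4@18:L]
Ball 5: thrown@4 h=5 -> first land @9; rethrown@9 h=5 -> second land @14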